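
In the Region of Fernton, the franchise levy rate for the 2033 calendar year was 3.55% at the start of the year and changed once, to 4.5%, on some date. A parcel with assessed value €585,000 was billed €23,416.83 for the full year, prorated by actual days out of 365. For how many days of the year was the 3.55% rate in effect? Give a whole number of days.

Let d = days at the first rate; then 365 − d days at the second rate.
€585,000 × [3.55%·d + 4.5%·(365−d)] / 365 = €23,416.83
Solving gives d = 191, so the new rate took effect on 11 Jul 2033.

191 days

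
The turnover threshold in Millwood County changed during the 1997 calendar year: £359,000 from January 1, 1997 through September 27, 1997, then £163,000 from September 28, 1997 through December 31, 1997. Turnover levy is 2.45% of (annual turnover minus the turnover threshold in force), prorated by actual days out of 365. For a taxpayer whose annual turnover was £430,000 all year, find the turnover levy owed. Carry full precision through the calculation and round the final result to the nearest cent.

January 1 – September 27, 1997: 270 days, exemption £359,000 → (£430,000 − £359,000) × 2.45% × 270/365 = £1,286.7534
September 28 – December 31, 1997: 95 days, exemption £163,000 → (£430,000 − £163,000) × 2.45% × 95/365 = £1,702.5822
Total = £2,989.3356

£2,989.34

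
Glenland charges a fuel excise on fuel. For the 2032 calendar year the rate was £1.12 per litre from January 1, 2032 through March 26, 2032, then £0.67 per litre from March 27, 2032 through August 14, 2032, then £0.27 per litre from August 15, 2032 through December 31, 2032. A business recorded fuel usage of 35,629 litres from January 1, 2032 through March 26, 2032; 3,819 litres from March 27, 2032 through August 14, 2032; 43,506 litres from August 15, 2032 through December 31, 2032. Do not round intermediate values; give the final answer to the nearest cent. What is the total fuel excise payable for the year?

£54209.83

January 1 – March 26, 2032: 35,629 litres at £1.12/litre → £39904.48
March 27 – August 14, 2032: 3,819 litres at £0.67/litre → £2558.73
August 15 – December 31, 2032: 43,506 litres at £0.27/litre → £11746.62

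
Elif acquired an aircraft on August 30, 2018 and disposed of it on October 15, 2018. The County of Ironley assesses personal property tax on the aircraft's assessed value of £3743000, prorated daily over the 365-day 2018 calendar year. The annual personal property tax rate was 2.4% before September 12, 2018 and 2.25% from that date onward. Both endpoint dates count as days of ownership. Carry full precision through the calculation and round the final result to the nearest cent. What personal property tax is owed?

£11044.41

August 30 – September 11, 2018: 13 days at 2.4% → £3743000 × 2.4% × 13/365 = £3199.4959
September 12 – October 15, 2018: 34 days at 2.25% → £3743000 × 2.25% × 34/365 = £7844.9178
Total = £11044.4137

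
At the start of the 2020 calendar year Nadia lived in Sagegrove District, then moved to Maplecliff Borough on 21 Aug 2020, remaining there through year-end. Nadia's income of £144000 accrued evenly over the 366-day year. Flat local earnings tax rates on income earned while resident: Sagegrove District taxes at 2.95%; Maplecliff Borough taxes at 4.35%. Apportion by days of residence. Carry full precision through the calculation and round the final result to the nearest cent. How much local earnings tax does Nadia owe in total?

Sagegrove District, 1 Jan – 20 Aug 2020: 233 days → £144000 × 2.95% × 233/366 = £2704.3279
Maplecliff Borough, 21 Aug – 31 Dec 2020: 133 days → £144000 × 4.35% × 133/366 = £2276.2623
Total = £4980.5902

£4980.59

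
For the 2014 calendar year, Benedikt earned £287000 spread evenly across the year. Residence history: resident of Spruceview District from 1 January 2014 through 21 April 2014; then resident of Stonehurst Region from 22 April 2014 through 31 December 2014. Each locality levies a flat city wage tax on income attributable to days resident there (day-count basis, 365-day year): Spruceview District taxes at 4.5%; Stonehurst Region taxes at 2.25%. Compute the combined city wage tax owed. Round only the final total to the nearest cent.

£8421.29

Spruceview District, 1 January – 21 April 2014: 111 days → £287000 × 4.5% × 111/365 = £3927.5753
Stonehurst Region, 22 April – 31 December 2014: 254 days → £287000 × 2.25% × 254/365 = £4493.7123
Total = £8421.2877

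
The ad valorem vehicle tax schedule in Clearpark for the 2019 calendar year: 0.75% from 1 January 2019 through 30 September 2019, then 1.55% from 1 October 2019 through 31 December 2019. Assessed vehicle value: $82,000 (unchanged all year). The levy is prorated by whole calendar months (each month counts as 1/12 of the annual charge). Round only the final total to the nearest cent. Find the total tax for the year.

1 January – 30 September 2019: 9 months at 0.75% → $82,000 × 0.75% × 9/12 = $461.2500
1 October – 31 December 2019: 3 months at 1.55% → $82,000 × 1.55% × 3/12 = $317.7500
Total = $779.0000

$779.00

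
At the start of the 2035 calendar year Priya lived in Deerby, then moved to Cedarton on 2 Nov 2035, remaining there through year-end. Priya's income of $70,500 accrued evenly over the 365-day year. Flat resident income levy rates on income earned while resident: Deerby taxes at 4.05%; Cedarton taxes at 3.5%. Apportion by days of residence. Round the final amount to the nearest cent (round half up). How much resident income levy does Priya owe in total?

$2,791.51

Deerby, 1 Jan – 1 Nov 2035: 305 days → $70,500 × 4.05% × 305/365 = $2,385.8938
Cedarton, 2 Nov – 31 Dec 2035: 60 days → $70,500 × 3.5% × 60/365 = $405.6164
Total = $2,791.5103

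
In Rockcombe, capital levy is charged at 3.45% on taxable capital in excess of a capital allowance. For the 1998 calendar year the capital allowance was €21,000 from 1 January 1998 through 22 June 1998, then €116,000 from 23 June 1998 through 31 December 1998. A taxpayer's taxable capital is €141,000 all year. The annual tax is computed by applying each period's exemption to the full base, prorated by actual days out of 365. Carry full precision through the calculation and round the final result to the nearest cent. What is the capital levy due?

1 January – 22 June 1998: 173 days, exemption €21,000 → (€141,000 − €21,000) × 3.45% × 173/365 = €1,962.2466
23 June – 31 December 1998: 192 days, exemption €116,000 → (€141,000 − €116,000) × 3.45% × 192/365 = €453.6986
Total = €2,415.9452

€2,415.95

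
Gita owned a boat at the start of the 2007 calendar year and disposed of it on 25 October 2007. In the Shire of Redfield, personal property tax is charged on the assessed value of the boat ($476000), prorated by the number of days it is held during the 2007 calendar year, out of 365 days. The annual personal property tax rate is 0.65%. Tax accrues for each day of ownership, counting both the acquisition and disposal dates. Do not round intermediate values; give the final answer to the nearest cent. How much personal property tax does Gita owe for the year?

$2526.06

Days held (1 January – 25 October 2007): 298 out of 365
Tax = $476000 × 0.65% × 298/365 = $2526.0603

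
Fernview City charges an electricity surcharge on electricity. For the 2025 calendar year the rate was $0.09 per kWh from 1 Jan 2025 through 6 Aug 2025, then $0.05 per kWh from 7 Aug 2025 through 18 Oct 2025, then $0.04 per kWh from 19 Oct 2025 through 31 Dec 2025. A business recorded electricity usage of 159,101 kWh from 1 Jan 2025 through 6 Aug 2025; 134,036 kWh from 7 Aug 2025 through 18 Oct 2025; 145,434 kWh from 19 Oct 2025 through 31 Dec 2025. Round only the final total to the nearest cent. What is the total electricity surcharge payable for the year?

$26838.25

1 Jan – 6 Aug 2025: 159,101 kWh at $0.09/kWh → $14319.09
7 Aug – 18 Oct 2025: 134,036 kWh at $0.05/kWh → $6701.80
19 Oct – 31 Dec 2025: 145,434 kWh at $0.04/kWh → $5817.36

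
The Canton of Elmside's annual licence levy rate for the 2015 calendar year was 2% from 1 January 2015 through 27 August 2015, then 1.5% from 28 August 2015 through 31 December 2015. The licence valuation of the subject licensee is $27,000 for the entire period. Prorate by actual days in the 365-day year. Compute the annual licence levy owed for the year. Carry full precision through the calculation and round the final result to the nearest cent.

$493.40

1 January – 27 August 2015: 239 days at 2% → $27,000 × 2% × 239/365 = $353.5890
28 August – 31 December 2015: 126 days at 1.5% → $27,000 × 1.5% × 126/365 = $139.8082
Total = $493.3973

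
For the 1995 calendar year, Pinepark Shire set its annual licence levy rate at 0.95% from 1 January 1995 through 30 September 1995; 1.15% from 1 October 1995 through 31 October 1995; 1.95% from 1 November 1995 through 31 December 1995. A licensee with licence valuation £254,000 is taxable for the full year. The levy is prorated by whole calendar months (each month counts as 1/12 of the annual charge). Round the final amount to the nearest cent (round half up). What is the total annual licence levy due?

£2,878.67

1 January – 30 September 1995: 9 months at 0.95% → £254,000 × 0.95% × 9/12 = £1,809.7500
1 October – 31 October 1995: 1 month at 1.15% → £254,000 × 1.15% × 1/12 = £243.4167
1 November – 31 December 1995: 2 months at 1.95% → £254,000 × 1.95% × 2/12 = £825.5000
Total = £2,878.6667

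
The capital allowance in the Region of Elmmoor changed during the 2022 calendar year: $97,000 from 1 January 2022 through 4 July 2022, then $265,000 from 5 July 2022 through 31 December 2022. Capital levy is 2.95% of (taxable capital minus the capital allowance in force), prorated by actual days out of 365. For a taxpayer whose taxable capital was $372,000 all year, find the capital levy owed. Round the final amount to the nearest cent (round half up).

$5,668.45

1 January – 4 July 2022: 185 days, exemption $97,000 → ($372,000 − $97,000) × 2.95% × 185/365 = $4,111.8151
5 July – 31 December 2022: 180 days, exemption $265,000 → ($372,000 − $265,000) × 2.95% × 180/365 = $1,556.6301
Total = $5,668.4452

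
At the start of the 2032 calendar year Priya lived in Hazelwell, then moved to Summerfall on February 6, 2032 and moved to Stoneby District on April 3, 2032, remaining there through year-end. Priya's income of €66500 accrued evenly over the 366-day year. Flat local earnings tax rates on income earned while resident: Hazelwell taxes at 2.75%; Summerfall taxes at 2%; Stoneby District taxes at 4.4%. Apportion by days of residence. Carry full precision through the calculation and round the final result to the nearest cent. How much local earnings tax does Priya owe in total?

€2569.52

Hazelwell, January 1 – February 5, 2032: 36 days → €66500 × 2.75% × 36/366 = €179.8770
Summerfall, February 6 – April 2, 2032: 57 days → €66500 × 2% × 57/366 = €207.1311
Stoneby District, April 3 – December 31, 2032: 273 days → €66500 × 4.4% × 273/366 = €2182.5082
Total = €2569.5164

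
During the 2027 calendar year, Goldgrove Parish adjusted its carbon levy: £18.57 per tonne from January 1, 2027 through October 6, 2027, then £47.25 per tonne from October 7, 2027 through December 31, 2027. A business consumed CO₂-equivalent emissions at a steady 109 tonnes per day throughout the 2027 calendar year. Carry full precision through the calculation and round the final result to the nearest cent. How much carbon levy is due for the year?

January 1 – October 6, 2027: 279 days × 109 tonnes/day = 30,411 tonnes at £18.57/tonne → £564732.27
October 7 – December 31, 2027: 86 days × 109 tonnes/day = 9,374 tonnes at £47.25/tonne → £442921.50

£1007653.77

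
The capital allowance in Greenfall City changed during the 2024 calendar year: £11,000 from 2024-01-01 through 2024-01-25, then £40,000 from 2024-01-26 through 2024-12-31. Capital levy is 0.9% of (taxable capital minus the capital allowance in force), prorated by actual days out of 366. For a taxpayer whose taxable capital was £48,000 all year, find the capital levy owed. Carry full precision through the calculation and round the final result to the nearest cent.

£89.83

2024-01-01 to 2024-01-25: 25 days, exemption £11,000 → (£48,000 − £11,000) × 0.9% × 25/366 = £22.7459
2024-01-26 to 2024-12-31: 341 days, exemption £40,000 → (£48,000 − £40,000) × 0.9% × 341/366 = £67.0820
Total = £89.8279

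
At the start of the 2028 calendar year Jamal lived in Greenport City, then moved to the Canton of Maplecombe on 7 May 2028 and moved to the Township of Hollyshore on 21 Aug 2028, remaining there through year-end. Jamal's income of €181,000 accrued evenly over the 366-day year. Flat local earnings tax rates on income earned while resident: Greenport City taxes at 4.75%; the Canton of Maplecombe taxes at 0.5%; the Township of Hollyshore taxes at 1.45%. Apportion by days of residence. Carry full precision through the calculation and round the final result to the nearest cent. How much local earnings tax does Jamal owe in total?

€4,199.10

Greenport City, 1 Jan – 6 May 2028: 127 days → €181,000 × 4.75% × 127/366 = €2,983.2855
The Canton of Maplecombe, 7 May – 20 Aug 2028: 106 days → €181,000 × 0.5% × 106/366 = €262.1038
The Township of Hollyshore, 21 Aug – 31 Dec 2028: 133 days → €181,000 × 1.45% × 133/366 = €953.7117
Total = €4,199.1011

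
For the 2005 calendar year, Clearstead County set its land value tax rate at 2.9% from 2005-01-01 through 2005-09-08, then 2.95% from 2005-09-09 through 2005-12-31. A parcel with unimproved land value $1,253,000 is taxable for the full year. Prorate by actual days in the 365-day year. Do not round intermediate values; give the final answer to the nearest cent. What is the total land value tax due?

$36,532.67

2005-01-01 to 2005-09-08: 251 days at 2.9% → $1,253,000 × 2.9% × 251/365 = $24,987.9096
2005-09-09 to 2005-12-31: 114 days at 2.95% → $1,253,000 × 2.95% × 114/365 = $11,544.7644
Total = $36,532.6740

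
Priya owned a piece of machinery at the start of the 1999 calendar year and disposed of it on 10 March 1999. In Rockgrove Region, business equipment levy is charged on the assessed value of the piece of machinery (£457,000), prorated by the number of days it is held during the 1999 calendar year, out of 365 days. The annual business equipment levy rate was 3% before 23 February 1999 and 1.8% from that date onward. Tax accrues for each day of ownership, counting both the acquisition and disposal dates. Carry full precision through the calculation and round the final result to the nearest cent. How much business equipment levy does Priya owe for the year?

£2,351.36

1 January – 22 February 1999: 53 days at 3% → £457,000 × 3% × 53/365 = £1,990.7671
23 February – 10 March 1999: 16 days at 1.8% → £457,000 × 1.8% × 16/365 = £360.5918
Total = £2,351.3589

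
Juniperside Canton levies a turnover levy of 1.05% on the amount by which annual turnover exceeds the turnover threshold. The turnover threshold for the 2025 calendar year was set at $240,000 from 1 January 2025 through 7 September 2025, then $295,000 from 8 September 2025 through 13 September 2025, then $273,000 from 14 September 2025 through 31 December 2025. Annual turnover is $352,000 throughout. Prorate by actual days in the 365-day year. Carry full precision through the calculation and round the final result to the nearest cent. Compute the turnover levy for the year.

1 January – 7 September 2025: 250 days, exemption $240,000 → ($352,000 − $240,000) × 1.05% × 250/365 = $805.4795
8 September – 13 September 2025: 6 days, exemption $295,000 → ($352,000 − $295,000) × 1.05% × 6/365 = $9.8384
14 September – 31 December 2025: 109 days, exemption $273,000 → ($352,000 − $273,000) × 1.05% × 109/365 = $247.7137
Total = $1,063.0315

$1,063.03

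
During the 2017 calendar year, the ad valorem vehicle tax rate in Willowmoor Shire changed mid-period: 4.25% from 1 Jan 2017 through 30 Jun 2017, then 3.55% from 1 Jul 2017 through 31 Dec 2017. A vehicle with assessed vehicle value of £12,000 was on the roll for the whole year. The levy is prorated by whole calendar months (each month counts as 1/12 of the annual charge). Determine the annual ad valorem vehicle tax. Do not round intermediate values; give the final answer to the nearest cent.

1 Jan – 30 Jun 2017: 6 months at 4.25% → £12,000 × 4.25% × 6/12 = £255.0000
1 Jul – 31 Dec 2017: 6 months at 3.55% → £12,000 × 3.55% × 6/12 = £213.0000
Total = £468.0000

£468.00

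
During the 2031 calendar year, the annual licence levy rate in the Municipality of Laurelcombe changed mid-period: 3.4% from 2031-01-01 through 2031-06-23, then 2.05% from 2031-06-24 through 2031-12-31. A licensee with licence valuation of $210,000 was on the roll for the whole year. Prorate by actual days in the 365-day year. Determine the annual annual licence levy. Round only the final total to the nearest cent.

2031-01-01 to 2031-06-23: 174 days at 3.4% → $210,000 × 3.4% × 174/365 = $3,403.7260
2031-06-24 to 2031-12-31: 191 days at 2.05% → $210,000 × 2.05% × 191/365 = $2,252.7534
Total = $5,656.4795

$5,656.48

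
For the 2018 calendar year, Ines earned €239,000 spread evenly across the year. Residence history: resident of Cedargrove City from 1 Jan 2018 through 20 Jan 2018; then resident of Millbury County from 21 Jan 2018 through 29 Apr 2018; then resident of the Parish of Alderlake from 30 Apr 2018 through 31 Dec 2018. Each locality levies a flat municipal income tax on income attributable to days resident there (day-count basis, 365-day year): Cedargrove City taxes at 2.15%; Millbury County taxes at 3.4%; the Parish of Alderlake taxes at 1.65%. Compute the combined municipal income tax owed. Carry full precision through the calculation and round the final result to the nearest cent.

€5,143.41

Cedargrove City, 1 Jan – 20 Jan 2018: 20 days → €239,000 × 2.15% × 20/365 = €281.5616
Millbury County, 21 Jan – 29 Apr 2018: 99 days → €239,000 × 3.4% × 99/365 = €2,204.0384
The Parish of Alderlake, 30 Apr – 31 Dec 2018: 246 days → €239,000 × 1.65% × 246/365 = €2,657.8110
Total = €5,143.4110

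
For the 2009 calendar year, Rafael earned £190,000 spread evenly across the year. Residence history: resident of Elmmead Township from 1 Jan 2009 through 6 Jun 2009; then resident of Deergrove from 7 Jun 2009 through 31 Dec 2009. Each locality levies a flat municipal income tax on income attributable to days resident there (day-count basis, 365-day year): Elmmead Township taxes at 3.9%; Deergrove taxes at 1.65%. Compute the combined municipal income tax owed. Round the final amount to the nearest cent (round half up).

Elmmead Township, 1 Jan – 6 Jun 2009: 157 days → £190,000 × 3.9% × 157/365 = £3,187.3151
Deergrove, 7 Jun – 31 Dec 2009: 208 days → £190,000 × 1.65% × 208/365 = £1,786.5205
Total = £4,973.8356

£4,973.84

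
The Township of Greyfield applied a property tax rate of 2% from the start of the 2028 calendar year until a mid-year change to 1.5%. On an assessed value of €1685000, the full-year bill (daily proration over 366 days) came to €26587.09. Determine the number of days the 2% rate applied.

57 days

Let d = days at the first rate; then 366 − d days at the second rate.
€1685000 × [2%·d + 1.5%·(366−d)] / 366 = €26587.09
Solving gives d = 57, so the new rate took effect on 27 February 2028.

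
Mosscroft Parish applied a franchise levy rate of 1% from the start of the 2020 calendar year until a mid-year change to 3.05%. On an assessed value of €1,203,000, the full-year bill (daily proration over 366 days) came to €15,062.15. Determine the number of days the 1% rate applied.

321 days

Let d = days at the first rate; then 366 − d days at the second rate.
€1,203,000 × [1%·d + 3.05%·(366−d)] / 366 = €15,062.15
Solving gives d = 321, so the new rate took effect on 17 Nov 2020.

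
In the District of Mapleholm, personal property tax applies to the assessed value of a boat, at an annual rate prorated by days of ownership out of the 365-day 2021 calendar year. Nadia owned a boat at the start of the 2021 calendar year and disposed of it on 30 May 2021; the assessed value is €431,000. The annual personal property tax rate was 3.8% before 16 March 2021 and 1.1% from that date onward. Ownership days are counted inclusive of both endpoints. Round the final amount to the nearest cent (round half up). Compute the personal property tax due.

1 January – 15 March 2021: 74 days at 3.8% → €431,000 × 3.8% × 74/365 = €3,320.4712
16 March – 30 May 2021: 76 days at 1.1% → €431,000 × 1.1% × 76/365 = €987.1671
Total = €4,307.6384

€4,307.64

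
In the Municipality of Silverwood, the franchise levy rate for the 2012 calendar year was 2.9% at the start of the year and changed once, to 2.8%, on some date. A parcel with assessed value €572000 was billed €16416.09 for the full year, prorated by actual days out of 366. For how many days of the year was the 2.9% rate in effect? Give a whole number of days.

Let d = days at the first rate; then 366 − d days at the second rate.
€572000 × [2.9%·d + 2.8%·(366−d)] / 366 = €16416.09
Solving gives d = 256, so the new rate took effect on September 13, 2012.

256 days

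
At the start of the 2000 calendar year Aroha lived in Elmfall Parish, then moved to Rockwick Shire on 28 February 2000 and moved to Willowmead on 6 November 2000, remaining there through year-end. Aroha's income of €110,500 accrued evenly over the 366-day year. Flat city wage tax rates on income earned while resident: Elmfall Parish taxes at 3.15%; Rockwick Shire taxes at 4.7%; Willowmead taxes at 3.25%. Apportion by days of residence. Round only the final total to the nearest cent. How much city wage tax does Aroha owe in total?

Elmfall Parish, 1 January – 27 February 2000: 58 days → €110,500 × 3.15% × 58/366 = €551.5943
Rockwick Shire, 28 February – 5 November 2000: 252 days → €110,500 × 4.7% × 252/366 = €3,575.8525
Willowmead, 6 November – 31 December 2000: 56 days → €110,500 × 3.25% × 56/366 = €549.4809
Total = €4,676.9276

€4,676.93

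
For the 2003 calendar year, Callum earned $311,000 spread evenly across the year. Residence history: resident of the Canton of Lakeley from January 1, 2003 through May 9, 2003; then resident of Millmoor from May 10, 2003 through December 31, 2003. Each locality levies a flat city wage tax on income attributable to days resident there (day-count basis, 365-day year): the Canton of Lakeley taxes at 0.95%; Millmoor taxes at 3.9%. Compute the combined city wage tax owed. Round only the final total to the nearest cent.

The Canton of Lakeley, January 1 – May 9, 2003: 129 days → $311,000 × 0.95% × 129/365 = $1,044.1932
Millmoor, May 10 – December 31, 2003: 236 days → $311,000 × 3.9% × 236/365 = $7,842.3123
Total = $8,886.5055

$8,886.51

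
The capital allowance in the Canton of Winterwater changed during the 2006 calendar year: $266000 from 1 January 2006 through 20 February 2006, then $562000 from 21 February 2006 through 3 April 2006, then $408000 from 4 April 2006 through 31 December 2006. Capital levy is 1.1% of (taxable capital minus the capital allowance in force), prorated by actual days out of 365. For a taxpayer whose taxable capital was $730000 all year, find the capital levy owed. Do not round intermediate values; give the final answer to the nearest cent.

1 January – 20 February 2006: 51 days, exemption $266000 → ($730000 − $266000) × 1.1% × 51/365 = $713.1616
21 February – 3 April 2006: 42 days, exemption $562000 → ($730000 − $562000) × 1.1% × 42/365 = $212.6466
4 April – 31 December 2006: 272 days, exemption $408000 → ($730000 − $408000) × 1.1% × 272/365 = $2639.5178
Total = $3565.3260

$3565.33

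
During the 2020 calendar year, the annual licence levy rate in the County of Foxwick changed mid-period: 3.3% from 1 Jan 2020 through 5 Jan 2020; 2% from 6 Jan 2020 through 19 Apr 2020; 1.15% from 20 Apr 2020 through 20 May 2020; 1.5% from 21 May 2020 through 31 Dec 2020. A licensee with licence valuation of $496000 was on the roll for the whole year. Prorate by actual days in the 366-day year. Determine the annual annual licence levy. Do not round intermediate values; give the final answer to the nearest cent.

1 Jan – 5 Jan 2020: 5 days at 3.3% → $496000 × 3.3% × 5/366 = $223.6066
6 Jan – 19 Apr 2020: 105 days at 2% → $496000 × 2% × 105/366 = $2845.9016
20 Apr – 20 May 2020: 31 days at 1.15% → $496000 × 1.15% × 31/366 = $483.1257
21 May – 31 Dec 2020: 225 days at 1.5% → $496000 × 1.5% × 225/366 = $4573.7705
Total = $8126.4044

$8126.40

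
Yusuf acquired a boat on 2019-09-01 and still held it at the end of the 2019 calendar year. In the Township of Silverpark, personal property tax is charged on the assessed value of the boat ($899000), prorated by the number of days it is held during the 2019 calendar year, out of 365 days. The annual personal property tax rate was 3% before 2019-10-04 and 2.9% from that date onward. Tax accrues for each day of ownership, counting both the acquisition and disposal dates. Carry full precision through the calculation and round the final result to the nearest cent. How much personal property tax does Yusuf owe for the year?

$8795.42

2019-09-01 to 2019-10-03: 33 days at 3% → $899000 × 3% × 33/365 = $2438.3836
2019-10-04 to 2019-12-31: 89 days at 2.9% → $899000 × 2.9% × 89/365 = $6357.0384
Total = $8795.4219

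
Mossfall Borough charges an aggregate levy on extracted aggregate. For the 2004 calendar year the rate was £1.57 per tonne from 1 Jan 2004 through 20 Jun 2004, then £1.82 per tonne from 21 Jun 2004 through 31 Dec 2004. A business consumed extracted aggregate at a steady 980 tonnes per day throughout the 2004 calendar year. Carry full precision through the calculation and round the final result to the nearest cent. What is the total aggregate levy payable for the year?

1 Jan – 20 Jun 2004: 172 days × 980 tonnes/day = 168,560 tonnes at £1.57/tonne → £264,639.20
21 Jun – 31 Dec 2004: 194 days × 980 tonnes/day = 190,120 tonnes at £1.82/tonne → £346,018.40

£610,657.60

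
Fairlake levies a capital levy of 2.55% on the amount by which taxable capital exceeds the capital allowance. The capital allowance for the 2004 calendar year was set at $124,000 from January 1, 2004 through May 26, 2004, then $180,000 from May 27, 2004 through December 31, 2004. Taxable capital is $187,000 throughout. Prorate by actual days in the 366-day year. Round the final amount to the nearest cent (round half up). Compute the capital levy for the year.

$752.04

January 1 – May 26, 2004: 147 days, exemption $124,000 → ($187,000 − $124,000) × 2.55% × 147/366 = $645.2336
May 27 – December 31, 2004: 219 days, exemption $180,000 → ($187,000 − $180,000) × 2.55% × 219/366 = $106.8074
Total = $752.0410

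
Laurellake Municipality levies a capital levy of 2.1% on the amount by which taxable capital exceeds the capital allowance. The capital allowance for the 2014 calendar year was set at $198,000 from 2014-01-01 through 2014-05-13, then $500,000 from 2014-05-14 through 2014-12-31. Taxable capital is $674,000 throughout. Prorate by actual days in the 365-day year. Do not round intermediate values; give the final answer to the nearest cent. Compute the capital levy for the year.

2014-01-01 to 2014-05-13: 133 days, exemption $198,000 → ($674,000 − $198,000) × 2.1% × 133/365 = $3,642.3781
2014-05-14 to 2014-12-31: 232 days, exemption $500,000 → ($674,000 − $500,000) × 2.1% × 232/365 = $2,322.5425
Total = $5,964.9205

$5,964.92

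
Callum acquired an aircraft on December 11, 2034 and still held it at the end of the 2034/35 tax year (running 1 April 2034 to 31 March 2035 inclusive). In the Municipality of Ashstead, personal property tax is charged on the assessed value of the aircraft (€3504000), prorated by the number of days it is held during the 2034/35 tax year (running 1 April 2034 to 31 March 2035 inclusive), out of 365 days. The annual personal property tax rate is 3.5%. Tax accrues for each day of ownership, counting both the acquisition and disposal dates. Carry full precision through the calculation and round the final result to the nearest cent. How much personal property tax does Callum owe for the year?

€37296.00

Days held (December 11, 2034 – March 31, 2035): 111 out of 365
Tax = €3504000 × 3.5% × 111/365 = €37296.0000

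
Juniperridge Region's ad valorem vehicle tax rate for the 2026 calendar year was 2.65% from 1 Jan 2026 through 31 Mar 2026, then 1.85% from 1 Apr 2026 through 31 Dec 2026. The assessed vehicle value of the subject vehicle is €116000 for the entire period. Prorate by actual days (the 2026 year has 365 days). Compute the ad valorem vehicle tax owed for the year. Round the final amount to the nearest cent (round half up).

1 Jan – 31 Mar 2026: 90 days at 2.65% → €116000 × 2.65% × 90/365 = €757.9726
1 Apr – 31 Dec 2026: 275 days at 1.85% → €116000 × 1.85% × 275/365 = €1616.8493
Total = €2374.8219

€2374.82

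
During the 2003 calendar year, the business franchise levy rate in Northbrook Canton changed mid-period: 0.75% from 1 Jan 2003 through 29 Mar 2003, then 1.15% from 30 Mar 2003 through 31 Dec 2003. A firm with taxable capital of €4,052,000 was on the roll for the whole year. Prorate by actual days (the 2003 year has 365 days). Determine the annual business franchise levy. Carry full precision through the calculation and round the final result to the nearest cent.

€42,690.32

1 Jan – 29 Mar 2003: 88 days at 0.75% → €4,052,000 × 0.75% × 88/365 = €7,326.9041
30 Mar – 31 Dec 2003: 277 days at 1.15% → €4,052,000 × 1.15% × 277/365 = €35,363.4137
Total = €42,690.3178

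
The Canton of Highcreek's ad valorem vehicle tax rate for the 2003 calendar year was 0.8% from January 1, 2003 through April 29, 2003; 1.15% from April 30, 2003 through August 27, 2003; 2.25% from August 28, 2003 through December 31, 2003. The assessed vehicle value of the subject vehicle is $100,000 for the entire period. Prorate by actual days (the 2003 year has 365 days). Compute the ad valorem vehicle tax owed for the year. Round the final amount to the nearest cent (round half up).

January 1 – April 29, 2003: 119 days at 0.8% → $100,000 × 0.8% × 119/365 = $260.8219
April 30 – August 27, 2003: 120 days at 1.15% → $100,000 × 1.15% × 120/365 = $378.0822
August 28 – December 31, 2003: 126 days at 2.25% → $100,000 × 2.25% × 126/365 = $776.7123
Total = $1,415.6164

$1,415.62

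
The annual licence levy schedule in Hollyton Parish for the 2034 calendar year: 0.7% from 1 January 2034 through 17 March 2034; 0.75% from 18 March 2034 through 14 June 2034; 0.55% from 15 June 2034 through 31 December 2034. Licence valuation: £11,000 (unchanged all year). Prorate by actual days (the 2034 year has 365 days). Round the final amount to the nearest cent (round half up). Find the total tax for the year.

1 January – 17 March 2034: 76 days at 0.7% → £11,000 × 0.7% × 76/365 = £16.0329
18 March – 14 June 2034: 89 days at 0.75% → £11,000 × 0.75% × 89/365 = £20.1164
15 June – 31 December 2034: 200 days at 0.55% → £11,000 × 0.55% × 200/365 = £33.1507
Total = £69.3000

£69.30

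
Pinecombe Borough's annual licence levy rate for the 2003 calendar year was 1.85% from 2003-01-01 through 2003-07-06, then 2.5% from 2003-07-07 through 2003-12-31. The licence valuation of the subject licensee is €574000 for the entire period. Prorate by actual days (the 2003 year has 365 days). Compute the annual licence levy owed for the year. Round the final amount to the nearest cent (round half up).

2003-01-01 to 2003-07-06: 187 days at 1.85% → €574000 × 1.85% × 187/365 = €5440.4192
2003-07-07 to 2003-12-31: 178 days at 2.5% → €574000 × 2.5% × 178/365 = €6998.0822
Total = €12438.5014

€12438.50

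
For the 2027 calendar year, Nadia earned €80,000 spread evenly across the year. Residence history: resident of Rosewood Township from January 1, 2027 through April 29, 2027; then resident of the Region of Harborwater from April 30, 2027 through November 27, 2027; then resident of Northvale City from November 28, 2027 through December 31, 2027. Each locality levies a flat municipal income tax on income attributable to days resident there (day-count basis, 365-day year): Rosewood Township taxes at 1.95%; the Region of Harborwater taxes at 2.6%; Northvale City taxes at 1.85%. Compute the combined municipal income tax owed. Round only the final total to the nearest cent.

Rosewood Township, January 1 – April 29, 2027: 119 days → €80,000 × 1.95% × 119/365 = €508.6027
The Region of Harborwater, April 30 – November 27, 2027: 212 days → €80,000 × 2.6% × 212/365 = €1,208.1096
Northvale City, November 28 – December 31, 2027: 34 days → €80,000 × 1.85% × 34/365 = €137.8630
Total = €1,854.5753

€1,854.58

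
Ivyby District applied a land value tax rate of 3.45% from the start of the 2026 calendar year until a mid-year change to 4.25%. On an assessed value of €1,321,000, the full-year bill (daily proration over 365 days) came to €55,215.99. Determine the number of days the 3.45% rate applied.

Let d = days at the first rate; then 365 − d days at the second rate.
€1,321,000 × [3.45%·d + 4.25%·(365−d)] / 365 = €55,215.99
Solving gives d = 32, so the new rate took effect on 2 February 2026.

32 days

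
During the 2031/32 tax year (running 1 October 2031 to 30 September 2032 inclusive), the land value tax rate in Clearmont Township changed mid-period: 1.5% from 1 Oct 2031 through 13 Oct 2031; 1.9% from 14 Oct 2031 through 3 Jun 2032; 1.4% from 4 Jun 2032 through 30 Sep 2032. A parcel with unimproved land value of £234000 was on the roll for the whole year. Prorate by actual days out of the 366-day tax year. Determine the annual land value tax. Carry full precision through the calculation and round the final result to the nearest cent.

£4032.34

1 Oct – 13 Oct 2031: 13 days at 1.5% → £234000 × 1.5% × 13/366 = £124.6721
14 Oct 2031 – 3 Jun 2032: 234 days at 1.9% → £234000 × 1.9% × 234/366 = £2842.5246
4 Jun – 30 Sep 2032: 119 days at 1.4% → £234000 × 1.4% × 119/366 = £1065.1475
Total = £4032.3443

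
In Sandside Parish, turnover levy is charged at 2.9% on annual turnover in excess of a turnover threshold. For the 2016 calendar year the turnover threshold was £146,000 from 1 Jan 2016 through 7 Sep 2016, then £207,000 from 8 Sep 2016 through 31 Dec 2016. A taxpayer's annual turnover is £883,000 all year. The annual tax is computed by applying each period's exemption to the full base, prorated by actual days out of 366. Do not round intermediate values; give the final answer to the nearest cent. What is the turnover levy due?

£20,817.17

1 Jan – 7 Sep 2016: 251 days, exemption £146,000 → (£883,000 − £146,000) × 2.9% × 251/366 = £14,657.4399
8 Sep – 31 Dec 2016: 115 days, exemption £207,000 → (£883,000 − £207,000) × 2.9% × 115/366 = £6,159.7268
Total = £20,817.1667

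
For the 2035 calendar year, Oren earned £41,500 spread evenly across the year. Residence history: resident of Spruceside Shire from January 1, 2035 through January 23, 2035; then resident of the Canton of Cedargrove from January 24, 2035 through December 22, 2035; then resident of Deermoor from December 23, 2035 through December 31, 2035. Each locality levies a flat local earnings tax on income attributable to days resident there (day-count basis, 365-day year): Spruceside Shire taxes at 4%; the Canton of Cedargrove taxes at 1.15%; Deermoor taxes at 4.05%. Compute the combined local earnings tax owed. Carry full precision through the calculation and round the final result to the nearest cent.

Spruceside Shire, January 1 – January 23, 2035: 23 days → £41,500 × 4% × 23/365 = £104.6027
The Canton of Cedargrove, January 24 – December 22, 2035: 333 days → £41,500 × 1.15% × 333/365 = £435.4089
Deermoor, December 23 – December 31, 2035: 9 days → £41,500 × 4.05% × 9/365 = £41.4432
Total = £581.4548

£581.45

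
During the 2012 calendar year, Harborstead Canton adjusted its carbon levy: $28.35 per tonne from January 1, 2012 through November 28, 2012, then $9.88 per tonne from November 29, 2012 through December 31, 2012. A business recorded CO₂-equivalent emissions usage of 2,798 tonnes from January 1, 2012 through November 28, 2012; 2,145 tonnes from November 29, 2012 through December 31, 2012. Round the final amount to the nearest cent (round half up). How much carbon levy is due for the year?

$100,515.90

January 1 – November 28, 2012: 2,798 tonnes at $28.35/tonne → $79,323.30
November 29 – December 31, 2012: 2,145 tonnes at $9.88/tonne → $21,192.60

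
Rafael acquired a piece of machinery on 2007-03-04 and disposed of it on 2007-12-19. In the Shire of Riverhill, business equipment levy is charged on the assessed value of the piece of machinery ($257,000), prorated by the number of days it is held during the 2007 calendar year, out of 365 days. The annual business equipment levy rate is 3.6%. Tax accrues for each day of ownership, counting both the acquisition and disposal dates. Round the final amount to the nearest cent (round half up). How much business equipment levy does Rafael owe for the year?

$7,376.25

Days held (2007-03-04 to 2007-12-19): 291 out of 365
Tax = $257,000 × 3.6% × 291/365 = $7,376.2521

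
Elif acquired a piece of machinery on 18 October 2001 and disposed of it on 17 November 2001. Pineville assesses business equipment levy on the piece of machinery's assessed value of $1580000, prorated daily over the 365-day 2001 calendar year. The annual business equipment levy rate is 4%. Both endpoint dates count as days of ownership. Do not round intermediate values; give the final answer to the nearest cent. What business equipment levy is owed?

$5367.67

Days held (18 October – 17 November 2001): 31 out of 365
Tax = $1580000 × 4% × 31/365 = $5367.6712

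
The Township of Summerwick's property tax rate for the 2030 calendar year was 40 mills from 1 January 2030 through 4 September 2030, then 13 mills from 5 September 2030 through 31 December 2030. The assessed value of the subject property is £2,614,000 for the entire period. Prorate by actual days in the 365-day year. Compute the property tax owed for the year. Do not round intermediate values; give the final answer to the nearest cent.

£81,743.00

1 January – 4 September 2030: 247 days at 40 mills → £2,614,000 × 4% × 247/365 = £70,757.0411
5 September – 31 December 2030: 118 days at 13 mills → £2,614,000 × 1.3% × 118/365 = £10,985.9616
Total = £81,743.0027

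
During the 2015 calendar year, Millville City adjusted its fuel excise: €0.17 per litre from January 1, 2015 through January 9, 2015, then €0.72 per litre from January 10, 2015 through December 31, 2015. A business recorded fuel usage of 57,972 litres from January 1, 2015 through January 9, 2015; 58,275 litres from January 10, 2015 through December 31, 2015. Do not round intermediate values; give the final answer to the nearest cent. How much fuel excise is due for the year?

January 1 – January 9, 2015: 57,972 litres at €0.17/litre → €9,855.24
January 10 – December 31, 2015: 58,275 litres at €0.72/litre → €41,958.00

€51,813.24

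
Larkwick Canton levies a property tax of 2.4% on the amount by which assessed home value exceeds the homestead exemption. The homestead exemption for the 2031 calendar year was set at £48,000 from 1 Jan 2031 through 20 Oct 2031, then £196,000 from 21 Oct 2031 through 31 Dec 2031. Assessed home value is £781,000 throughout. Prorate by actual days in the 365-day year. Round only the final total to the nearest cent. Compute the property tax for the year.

1 Jan – 20 Oct 2031: 293 days, exemption £48,000 → (£781,000 − £48,000) × 2.4% × 293/365 = £14,121.7973
21 Oct – 31 Dec 2031: 72 days, exemption £196,000 → (£781,000 − £196,000) × 2.4% × 72/365 = £2,769.5342
Total = £16,891.3315

£16,891.33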